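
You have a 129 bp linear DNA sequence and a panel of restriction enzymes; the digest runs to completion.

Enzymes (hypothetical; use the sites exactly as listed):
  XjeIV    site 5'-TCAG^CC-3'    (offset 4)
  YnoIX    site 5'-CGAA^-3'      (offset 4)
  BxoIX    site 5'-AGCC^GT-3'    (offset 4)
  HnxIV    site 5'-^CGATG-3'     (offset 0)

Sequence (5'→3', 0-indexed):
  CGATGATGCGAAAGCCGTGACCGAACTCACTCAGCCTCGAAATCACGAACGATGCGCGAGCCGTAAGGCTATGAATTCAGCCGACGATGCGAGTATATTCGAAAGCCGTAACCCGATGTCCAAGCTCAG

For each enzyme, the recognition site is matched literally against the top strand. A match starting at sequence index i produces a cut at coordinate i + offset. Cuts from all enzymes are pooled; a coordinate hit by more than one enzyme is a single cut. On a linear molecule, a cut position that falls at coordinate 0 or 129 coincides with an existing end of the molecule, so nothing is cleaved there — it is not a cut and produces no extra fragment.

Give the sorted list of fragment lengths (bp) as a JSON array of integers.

[4,4,4,6,7,8,9,9,12,13,16,18,19]

Per-enzyme occurrences:
  XjeIV (TCAGCC, off=4): starts [30, 76] → cuts [34, 80]
  YnoIX (CGAA, off=4): starts [8, 21, 37, 45, 99] → cuts [12, 25, 41, 49, 103]
  BxoIX (AGCCGT, off=4): starts [12, 58, 103] → cuts [16, 62, 107]
  HnxIV (CGATG, off=0): starts [0, 49, 84, 113] → cuts [49, 84, 113] (position 0 is a terminus of the linear molecule — no cut)

All cut coordinates (distinct, sorted): [12, 16, 25, 34, 41, 49, 62, 80, 84, 103, 107, 113]

Fragments:
  [0,12): 12 bp
  [12,16): 4 bp
  [16,25): 9 bp
  [25,34): 9 bp
  [34,41): 7 bp
  [41,49): 8 bp
  [49,62): 13 bp
  [62,80): 18 bp
  [80,84): 4 bp
  [84,103): 19 bp
  [103,107): 4 bp
  [107,113): 6 bp
  [113,129): 16 bp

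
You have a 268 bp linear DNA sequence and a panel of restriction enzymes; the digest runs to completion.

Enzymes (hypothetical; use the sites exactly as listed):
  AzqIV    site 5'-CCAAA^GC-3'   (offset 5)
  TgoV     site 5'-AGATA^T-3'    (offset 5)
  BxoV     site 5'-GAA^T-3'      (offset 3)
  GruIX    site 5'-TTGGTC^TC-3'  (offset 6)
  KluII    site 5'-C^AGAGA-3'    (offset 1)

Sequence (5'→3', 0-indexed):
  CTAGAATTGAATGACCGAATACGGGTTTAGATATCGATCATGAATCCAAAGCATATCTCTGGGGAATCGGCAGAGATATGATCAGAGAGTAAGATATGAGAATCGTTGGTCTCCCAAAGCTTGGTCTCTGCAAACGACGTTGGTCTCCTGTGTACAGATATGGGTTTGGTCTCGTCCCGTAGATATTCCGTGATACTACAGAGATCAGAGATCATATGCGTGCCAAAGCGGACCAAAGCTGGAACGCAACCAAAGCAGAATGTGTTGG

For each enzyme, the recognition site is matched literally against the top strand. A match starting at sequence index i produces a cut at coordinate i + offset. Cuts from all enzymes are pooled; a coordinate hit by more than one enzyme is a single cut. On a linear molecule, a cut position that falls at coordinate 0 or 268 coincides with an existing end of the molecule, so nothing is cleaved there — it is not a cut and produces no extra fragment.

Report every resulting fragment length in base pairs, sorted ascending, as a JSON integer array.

[5,5,5,6,6,6,6,7,7,7,8,8,8,9,10,11,11,13,14,14,14,15,16,17,19,21]

Site scan:
  AzqIV CCAAAGC/5: at [45, 113, 222, 232, 249] ⇒ [50, 118, 227, 237, 254]
  TgoV AGATAT/5: at [28, 73, 91, 155, 180] ⇒ [33, 78, 96, 160, 185]
  BxoV GAAT/3: at [3, 8, 16, 41, 63, 99, 257] ⇒ [6, 11, 19, 44, 66, 102, 260]
  GruIX TTGGTCTC/6: at [105, 120, 139, 165] ⇒ [111, 126, 145, 171]
  KluII CAGAGA/1: at [70, 82, 198, 205] ⇒ [71, 83, 199, 206]

Pooled cuts: [6, 11, 19, 33, 44, 50, 66, 71, 78, 83, 96, 102, 111, 118, 126, 145, 160, 171, 185, 199, 206, 227, 237, 254, 260]

Fragment lengths:
  [0,6): 6 bp
  [6,11): 5 bp
  [11,19): 8 bp
  [19,33): 14 bp
  [33,44): 11 bp
  [44,50): 6 bp
  [50,66): 16 bp
  [66,71): 5 bp
  [71,78): 7 bp
  [78,83): 5 bp
  [83,96): 13 bp
  [96,102): 6 bp
  [102,111): 9 bp
  [111,118): 7 bp
  [118,126): 8 bp
  [126,145): 19 bp
  [145,160): 15 bp
  [160,171): 11 bp
  [171,185): 14 bp
  [185,199): 14 bp
  [199,206): 7 bp
  [206,227): 21 bp
  [227,237): 10 bp
  [237,254): 17 bp
  [254,260): 6 bp
  [260,268): 8 bp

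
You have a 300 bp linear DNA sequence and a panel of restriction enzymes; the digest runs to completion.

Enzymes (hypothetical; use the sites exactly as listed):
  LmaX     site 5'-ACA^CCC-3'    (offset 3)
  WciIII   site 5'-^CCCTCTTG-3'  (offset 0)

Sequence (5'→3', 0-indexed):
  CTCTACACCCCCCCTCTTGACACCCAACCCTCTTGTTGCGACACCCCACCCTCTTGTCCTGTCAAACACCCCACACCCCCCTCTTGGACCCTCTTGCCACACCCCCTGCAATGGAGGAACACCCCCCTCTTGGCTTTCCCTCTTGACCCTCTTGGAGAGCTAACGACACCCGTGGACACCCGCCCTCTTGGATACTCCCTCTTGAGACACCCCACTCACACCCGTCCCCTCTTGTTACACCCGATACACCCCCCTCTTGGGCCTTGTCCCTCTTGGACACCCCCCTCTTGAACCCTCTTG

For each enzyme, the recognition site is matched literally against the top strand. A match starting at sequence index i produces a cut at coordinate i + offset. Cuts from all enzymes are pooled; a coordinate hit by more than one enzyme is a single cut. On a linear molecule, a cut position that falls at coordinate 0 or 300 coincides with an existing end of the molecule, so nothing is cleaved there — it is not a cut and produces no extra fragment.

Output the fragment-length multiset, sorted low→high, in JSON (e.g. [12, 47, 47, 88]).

Site scan:
  LmaX (ACACCC, off=3): starts [4, 19, 40, 65, 72, 98, 118, 165, 175, 206, 217, 236, 245, 276] → cuts [7, 22, 43, 68, 75, 101, 121, 168, 178, 209, 220, 239, 248, 279]
  WciIII (CCCTCTTG, off=0): starts [11, 27, 48, 78, 88, 124, 137, 146, 182, 196, 226, 251, 267, 282, 292] → cuts [11, 27, 48, 78, 88, 124, 137, 146, 182, 196, 226, 251, 267, 282, 292]

Pooled cuts: [7, 11, 22, 27, 43, 48, 68, 75, 78, 88, 101, 121, 124, 137, 146, 168, 178, 182, 196, 209, 220, 226, 239, 248, 251, 267, 279, 282, 292]

Fragment lengths:
  [0,7): 7 bp
  [7,11): 4 bp
  [11,22): 11 bp
  [22,27): 5 bp
  [27,43): 16 bp
  [43,48): 5 bp
  [48,68): 20 bp
  [68,75): 7 bp
  [75,78): 3 bp
  [78,88): 10 bp
  [88,101): 13 bp
  [101,121): 20 bp
  [121,124): 3 bp
  [124,137): 13 bp
  [137,146): 9 bp
  [146,168): 22 bp
  [168,178): 10 bp
  [178,182): 4 bp
  [182,196): 14 bp
  [196,209): 13 bp
  [209,220): 11 bp
  [220,226): 6 bp
  [226,239): 13 bp
  [239,248): 9 bp
  [248,251): 3 bp
  [251,267): 16 bp
  [267,279): 12 bp
  [279,282): 3 bp
  [282,292): 10 bp
  [292,300): 8 bp

[3,3,3,3,4,4,5,5,6,7,7,8,9,9,10,10,10,11,11,12,13,13,13,13,14,16,16,20,20,22]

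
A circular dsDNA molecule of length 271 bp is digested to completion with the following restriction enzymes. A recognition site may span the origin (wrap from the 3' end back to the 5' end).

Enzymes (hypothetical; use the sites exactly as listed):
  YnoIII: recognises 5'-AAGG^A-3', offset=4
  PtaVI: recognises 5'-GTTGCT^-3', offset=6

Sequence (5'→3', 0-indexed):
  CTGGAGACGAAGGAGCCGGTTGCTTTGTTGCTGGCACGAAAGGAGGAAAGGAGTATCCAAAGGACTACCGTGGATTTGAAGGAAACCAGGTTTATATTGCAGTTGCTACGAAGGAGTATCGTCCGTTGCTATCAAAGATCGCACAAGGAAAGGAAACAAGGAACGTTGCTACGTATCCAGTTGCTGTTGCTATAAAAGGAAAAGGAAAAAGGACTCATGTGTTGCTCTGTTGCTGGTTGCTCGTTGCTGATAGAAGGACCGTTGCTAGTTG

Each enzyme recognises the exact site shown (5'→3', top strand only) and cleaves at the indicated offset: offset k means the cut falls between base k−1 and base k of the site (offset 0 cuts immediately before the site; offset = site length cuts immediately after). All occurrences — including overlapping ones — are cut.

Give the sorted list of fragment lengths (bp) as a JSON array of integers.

[5,6,6,7,7,7,7,7,8,8,8,8,8,9,9,9,11,11,11,12,14,15,16,18,19,25]

Per-enzyme occurrences:
  YnoIII AAGGA/4: at [9, 39, 47, 59, 78, 110, 144, 149, 157, 195, 201, 208, 253] ⇒ [13, 43, 51, 63, 82, 114, 148, 153, 161, 199, 205, 212, 257]
  PtaVI GTTGCT/6: at [18, 26, 101, 124, 164, 179, 185, 220, 228, 235, 242, 260, 267] ⇒ [2, 24, 32, 107, 130, 170, 185, 191, 226, 234, 241, 248, 266]

All cut coordinates (distinct, sorted): [2, 13, 24, 32, 43, 51, 63, 82, 107, 114, 130, 148, 153, 161, 170, 185, 191, 199, 205, 212, 226, 234, 241, 248, 257, 266]

Fragment lengths:
  2→13: 11 bp
  13→24: 11 bp
  24→32: 8 bp
  32→43: 11 bp
  43→51: 8 bp
  51→63: 12 bp
  63→82: 19 bp
  82→107: 25 bp
  107→114: 7 bp
  114→130: 16 bp
  130→148: 18 bp
  148→153: 5 bp
  153→161: 8 bp
  161→170: 9 bp
  170→185: 15 bp
  185→191: 6 bp
  191→199: 8 bp
  199→205: 6 bp
  205→212: 7 bp
  212→226: 14 bp
  226→234: 8 bp
  234→241: 7 bp
  241→248: 7 bp
  248→257: 9 bp
  257→266: 9 bp
  266→2 (wrap): 271-266+2 = 7 bp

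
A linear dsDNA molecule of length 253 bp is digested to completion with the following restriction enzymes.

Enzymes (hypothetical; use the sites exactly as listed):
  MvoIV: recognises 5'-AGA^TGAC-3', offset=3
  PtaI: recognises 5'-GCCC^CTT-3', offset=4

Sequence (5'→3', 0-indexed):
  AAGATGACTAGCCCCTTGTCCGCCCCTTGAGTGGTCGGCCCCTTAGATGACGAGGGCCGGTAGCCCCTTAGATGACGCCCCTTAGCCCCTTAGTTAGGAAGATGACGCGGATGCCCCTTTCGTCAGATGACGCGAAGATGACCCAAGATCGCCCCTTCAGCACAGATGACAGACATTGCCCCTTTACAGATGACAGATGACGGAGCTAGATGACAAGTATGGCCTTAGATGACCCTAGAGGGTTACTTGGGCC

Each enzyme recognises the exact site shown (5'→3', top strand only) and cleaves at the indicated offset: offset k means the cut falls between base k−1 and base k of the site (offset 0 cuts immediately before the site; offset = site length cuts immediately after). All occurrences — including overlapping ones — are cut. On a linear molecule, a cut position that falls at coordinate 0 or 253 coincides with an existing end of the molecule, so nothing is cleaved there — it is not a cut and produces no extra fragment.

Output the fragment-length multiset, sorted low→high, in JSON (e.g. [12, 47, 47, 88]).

[4,6,6,7,8,8,9,10,11,11,11,12,13,14,14,15,16,16,19,19,24]

Per-enzyme occurrences:
  MvoIV AGATGAC/3: at [1, 44, 69, 99, 124, 135, 163, 187, 194, 207, 226] ⇒ [4, 47, 72, 102, 127, 138, 166, 190, 197, 210, 229]
  PtaI GCCCCTT/4: at [10, 21, 37, 62, 76, 84, 112, 150, 177] ⇒ [14, 25, 41, 66, 80, 88, 116, 154, 181]

Pooled cuts: [4, 14, 25, 41, 47, 66, 72, 80, 88, 102, 116, 127, 138, 154, 166, 181, 190, 197, 210, 229]

Fragment lengths:
  [0,4): 4 bp
  [4,14): 10 bp
  [14,25): 11 bp
  [25,41): 16 bp
  [41,47): 6 bp
  [47,66): 19 bp
  [66,72): 6 bp
  [72,80): 8 bp
  [80,88): 8 bp
  [88,102): 14 bp
  [102,116): 14 bp
  [116,127): 11 bp
  [127,138): 11 bp
  [138,154): 16 bp
  [154,166): 12 bp
  [166,181): 15 bp
  [181,190): 9 bp
  [190,197): 7 bp
  [197,210): 13 bp
  [210,229): 19 bp
  [229,253): 24 bp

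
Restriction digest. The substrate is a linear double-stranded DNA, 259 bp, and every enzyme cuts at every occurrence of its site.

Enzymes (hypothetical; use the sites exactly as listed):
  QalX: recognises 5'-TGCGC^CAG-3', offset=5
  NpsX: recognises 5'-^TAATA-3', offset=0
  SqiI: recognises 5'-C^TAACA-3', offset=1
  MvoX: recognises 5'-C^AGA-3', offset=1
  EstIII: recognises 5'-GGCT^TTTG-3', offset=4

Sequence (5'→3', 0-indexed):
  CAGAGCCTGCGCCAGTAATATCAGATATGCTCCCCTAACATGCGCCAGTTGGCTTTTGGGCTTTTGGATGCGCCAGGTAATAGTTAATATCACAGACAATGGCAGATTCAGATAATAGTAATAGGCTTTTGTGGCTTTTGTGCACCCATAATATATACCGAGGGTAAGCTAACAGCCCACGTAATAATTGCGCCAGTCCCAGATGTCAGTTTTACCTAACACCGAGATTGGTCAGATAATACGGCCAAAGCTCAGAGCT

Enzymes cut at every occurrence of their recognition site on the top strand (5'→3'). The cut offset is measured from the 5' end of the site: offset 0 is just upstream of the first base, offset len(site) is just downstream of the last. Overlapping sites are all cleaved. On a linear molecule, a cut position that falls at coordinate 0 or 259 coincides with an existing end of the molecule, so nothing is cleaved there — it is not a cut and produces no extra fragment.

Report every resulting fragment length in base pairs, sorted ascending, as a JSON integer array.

Scan for sites:
  QalX TGCGCCAG/5: at [7, 40, 68, 188] ⇒ [12, 45, 73, 193]
  NpsX TAATA/0: at [15, 77, 84, 112, 118, 148, 181, 236] ⇒ [15, 77, 84, 112, 118, 148, 181, 236]
  SqiI CTAACA/1: at [34, 168, 215] ⇒ [35, 169, 216]
  MvoX CAGA/1: at [0, 21, 92, 102, 108, 199, 232, 252] ⇒ [1, 22, 93, 103, 109, 200, 233, 253]
  EstIII GGCTTTTG/4: at [50, 58, 123, 132] ⇒ [54, 62, 127, 136]

All cut coordinates (distinct, sorted): [1, 12, 15, 22, 35, 45, 54, 62, 73, 77, 84, 93, 103, 109, 112, 118, 127, 136, 148, 169, 181, 193, 200, 216, 233, 236, 253]

Fragments:
  [0,1): 1 bp
  [1,12): 11 bp
  [12,15): 3 bp
  [15,22): 7 bp
  [22,35): 13 bp
  [35,45): 10 bp
  [45,54): 9 bp
  [54,62): 8 bp
  [62,73): 11 bp
  [73,77): 4 bp
  [77,84): 7 bp
  [84,93): 9 bp
  [93,103): 10 bp
  [103,109): 6 bp
  [109,112): 3 bp
  [112,118): 6 bp
  [118,127): 9 bp
  [127,136): 9 bp
  [136,148): 12 bp
  [148,169): 21 bp
  [169,181): 12 bp
  [181,193): 12 bp
  [193,200): 7 bp
  [200,216): 16 bp
  [216,233): 17 bp
  [233,236): 3 bp
  [236,253): 17 bp
  [253,259): 6 bp

[1,3,3,3,4,6,6,6,7,7,7,8,9,9,9,9,10,10,11,11,12,12,12,13,16,17,17,21]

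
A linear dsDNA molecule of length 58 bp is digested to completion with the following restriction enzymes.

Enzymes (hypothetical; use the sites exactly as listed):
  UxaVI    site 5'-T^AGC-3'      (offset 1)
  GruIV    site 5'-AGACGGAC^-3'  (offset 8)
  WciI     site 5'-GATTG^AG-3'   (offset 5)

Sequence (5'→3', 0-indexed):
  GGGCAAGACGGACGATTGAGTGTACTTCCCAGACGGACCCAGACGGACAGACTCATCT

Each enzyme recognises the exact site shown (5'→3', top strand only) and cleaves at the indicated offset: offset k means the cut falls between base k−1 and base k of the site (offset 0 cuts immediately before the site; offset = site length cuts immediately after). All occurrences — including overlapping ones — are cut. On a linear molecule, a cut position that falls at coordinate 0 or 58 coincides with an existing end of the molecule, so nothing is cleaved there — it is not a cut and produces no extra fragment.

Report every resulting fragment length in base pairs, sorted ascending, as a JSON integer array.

[5,10,10,13,20]

Scan for sites:
  UxaVI (TAGC, off=1): no sites
  GruIV AGACGGAC/8: at [5, 30, 40] ⇒ [13, 38, 48]
  WciI GATTGAG/5: at [13] ⇒ [18]

Pooled cuts: [13, 18, 38, 48]

Fragment lengths:
  [0,13): 13 bp
  [13,18): 5 bp
  [18,38): 20 bp
  [38,48): 10 bp
  [48,58): 10 bp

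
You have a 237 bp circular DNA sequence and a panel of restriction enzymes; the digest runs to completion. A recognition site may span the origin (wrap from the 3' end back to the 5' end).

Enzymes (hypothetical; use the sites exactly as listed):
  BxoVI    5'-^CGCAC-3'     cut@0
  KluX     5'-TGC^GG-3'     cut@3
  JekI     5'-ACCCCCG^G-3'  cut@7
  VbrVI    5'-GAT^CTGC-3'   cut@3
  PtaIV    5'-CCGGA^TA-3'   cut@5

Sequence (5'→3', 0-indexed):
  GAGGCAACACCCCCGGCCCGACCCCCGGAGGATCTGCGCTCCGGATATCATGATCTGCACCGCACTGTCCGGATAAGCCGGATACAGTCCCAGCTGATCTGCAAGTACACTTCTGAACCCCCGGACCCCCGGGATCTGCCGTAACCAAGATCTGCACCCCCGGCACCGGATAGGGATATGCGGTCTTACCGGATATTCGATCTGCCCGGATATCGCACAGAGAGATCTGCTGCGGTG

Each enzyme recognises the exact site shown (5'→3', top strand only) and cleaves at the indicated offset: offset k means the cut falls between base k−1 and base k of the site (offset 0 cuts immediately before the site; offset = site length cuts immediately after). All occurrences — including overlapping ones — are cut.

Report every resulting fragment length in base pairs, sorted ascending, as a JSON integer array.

Site scan:
  BxoVI (CGCAC, off=0): starts [60, 213] → cuts [60, 213]
  KluX (TGCGG, off=3): starts [178, 230] → cuts [181, 233]
  JekI (ACCCCCGG, off=7): starts [8, 20, 116, 124, 155] → cuts [15, 27, 123, 131, 162]
  VbrVI (GATCTGC, off=3): starts [30, 51, 95, 132, 148, 198, 223] → cuts [33, 54, 98, 135, 151, 201, 226]
  PtaIV (CCGGATA, off=5): starts [40, 68, 77, 165, 188, 205] → cuts [45, 73, 82, 170, 193, 210]

All cut coordinates (distinct, sorted): [15, 27, 33, 45, 54, 60, 73, 82, 98, 123, 131, 135, 151, 162, 170, 181, 193, 201, 210, 213, 226, 233]

Fragments:
  15→27: 12 bp
  27→33: 6 bp
  33→45: 12 bp
  45→54: 9 bp
  54→60: 6 bp
  60→73: 13 bp
  73→82: 9 bp
  82→98: 16 bp
  98→123: 25 bp
  123→131: 8 bp
  131→135: 4 bp
  135→151: 16 bp
  151→162: 11 bp
  162→170: 8 bp
  170→181: 11 bp
  181→193: 12 bp
  193→201: 8 bp
  201→210: 9 bp
  210→213: 3 bp
  213→226: 13 bp
  226→233: 7 bp
  233→15 (wrap): 237-233+15 = 19 bp

[3,4,6,6,7,8,8,8,9,9,9,11,11,12,12,12,13,13,16,16,19,25]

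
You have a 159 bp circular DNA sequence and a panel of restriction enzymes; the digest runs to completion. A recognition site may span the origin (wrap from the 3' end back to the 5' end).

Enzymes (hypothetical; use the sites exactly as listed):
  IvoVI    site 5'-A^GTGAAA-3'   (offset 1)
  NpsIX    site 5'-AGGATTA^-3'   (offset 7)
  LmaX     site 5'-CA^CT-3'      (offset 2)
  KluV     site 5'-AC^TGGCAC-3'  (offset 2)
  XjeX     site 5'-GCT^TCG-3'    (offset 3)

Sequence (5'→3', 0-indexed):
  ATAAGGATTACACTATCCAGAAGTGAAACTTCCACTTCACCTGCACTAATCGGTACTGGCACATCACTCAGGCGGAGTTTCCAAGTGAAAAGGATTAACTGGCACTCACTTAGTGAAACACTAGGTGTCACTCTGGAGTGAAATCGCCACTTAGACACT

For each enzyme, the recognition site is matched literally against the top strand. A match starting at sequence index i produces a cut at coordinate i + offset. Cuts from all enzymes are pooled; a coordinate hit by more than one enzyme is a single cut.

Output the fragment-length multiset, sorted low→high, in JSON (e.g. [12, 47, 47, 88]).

[2,2,4,4,5,7,8,8,10,10,10,11,11,12,12,12,13,18]

Site scan:
  IvoVI (AGTGAAA, off=1): starts [21, 83, 111, 136] → cuts [22, 84, 112, 137]
  NpsIX (AGGATTA, off=7): starts [3, 90] → cuts [10, 97]
  LmaX (CACT, off=2): starts [10, 32, 43, 64, 102, 106, 118, 128, 147, 155] → cuts [12, 34, 45, 66, 104, 108, 120, 130, 149, 157]
  KluV (ACTGGCAC, off=2): starts [54, 97] → cuts [56, 99]
  XjeX (GCTTCG, off=3): no sites

All cut coordinates (distinct, sorted): [10, 12, 22, 34, 45, 56, 66, 84, 97, 99, 104, 108, 112, 120, 130, 137, 149, 157]

Fragments:
  10→12: 2 bp
  12→22: 10 bp
  22→34: 12 bp
  34→45: 11 bp
  45→56: 11 bp
  56→66: 10 bp
  66→84: 18 bp
  84→97: 13 bp
  97→99: 2 bp
  99→104: 5 bp
  104→108: 4 bp
  108→112: 4 bp
  112→120: 8 bp
  120→130: 10 bp
  130→137: 7 bp
  137→149: 12 bp
  149→157: 8 bp
  157→10 (wrap): 159-157+10 = 12 bp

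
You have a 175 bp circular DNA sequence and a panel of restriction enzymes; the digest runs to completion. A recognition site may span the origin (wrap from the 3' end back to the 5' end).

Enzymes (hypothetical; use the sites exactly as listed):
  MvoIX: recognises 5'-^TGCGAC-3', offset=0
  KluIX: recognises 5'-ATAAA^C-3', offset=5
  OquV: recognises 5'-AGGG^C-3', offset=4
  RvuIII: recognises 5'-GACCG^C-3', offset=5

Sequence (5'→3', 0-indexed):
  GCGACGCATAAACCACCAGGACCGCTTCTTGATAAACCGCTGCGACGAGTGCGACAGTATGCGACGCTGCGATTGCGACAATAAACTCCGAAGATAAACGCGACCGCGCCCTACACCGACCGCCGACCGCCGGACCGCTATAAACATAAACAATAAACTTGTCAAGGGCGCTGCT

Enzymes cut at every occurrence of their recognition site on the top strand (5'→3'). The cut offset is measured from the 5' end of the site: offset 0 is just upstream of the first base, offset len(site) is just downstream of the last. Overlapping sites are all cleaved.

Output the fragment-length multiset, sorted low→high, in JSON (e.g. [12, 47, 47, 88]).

[4,6,6,7,7,7,8,8,9,10,11,12,12,12,13,13,14,16]

Per-enzyme occurrences:
  MvoIX (TGCGAC, off=0): starts [40, 49, 59, 73, 174] → cuts [40, 49, 59, 73, 174]
  KluIX (ATAAAC, off=5): starts [7, 31, 80, 93, 139, 145, 152] → cuts [12, 36, 85, 98, 144, 150, 157]
  OquV (AGGGC, off=4): starts [164] → cuts [168]
  RvuIII (GACCGC, off=5): starts [19, 101, 117, 124, 132] → cuts [24, 106, 122, 129, 137]

Pooled cuts: [12, 24, 36, 40, 49, 59, 73, 85, 98, 106, 122, 129, 137, 144, 150, 157, 168, 174]

Fragment lengths:
  12→24: 12 bp
  24→36: 12 bp
  36→40: 4 bp
  40→49: 9 bp
  49→59: 10 bp
  59→73: 14 bp
  73→85: 12 bp
  85→98: 13 bp
  98→106: 8 bp
  106→122: 16 bp
  122→129: 7 bp
  129→137: 8 bp
  137→144: 7 bp
  144→150: 6 bp
  150→157: 7 bp
  157→168: 11 bp
  168→174: 6 bp
  174→12 (wrap): 175-174+12 = 13 bp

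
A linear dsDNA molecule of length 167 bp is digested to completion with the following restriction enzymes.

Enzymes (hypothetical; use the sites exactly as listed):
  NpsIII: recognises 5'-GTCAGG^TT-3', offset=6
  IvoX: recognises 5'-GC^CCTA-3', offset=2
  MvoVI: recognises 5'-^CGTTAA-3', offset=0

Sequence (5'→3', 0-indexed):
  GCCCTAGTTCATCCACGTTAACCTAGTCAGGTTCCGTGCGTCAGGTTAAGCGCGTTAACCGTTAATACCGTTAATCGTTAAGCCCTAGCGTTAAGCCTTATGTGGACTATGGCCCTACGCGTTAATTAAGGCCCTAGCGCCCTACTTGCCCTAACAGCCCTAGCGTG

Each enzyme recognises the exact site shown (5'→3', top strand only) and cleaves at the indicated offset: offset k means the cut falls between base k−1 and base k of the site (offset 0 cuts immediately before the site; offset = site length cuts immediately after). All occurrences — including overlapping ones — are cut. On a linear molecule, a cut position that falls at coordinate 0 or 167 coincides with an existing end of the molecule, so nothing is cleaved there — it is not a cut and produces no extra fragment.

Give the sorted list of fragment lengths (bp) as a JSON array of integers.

[2,5,6,7,7,7,8,8,9,9,9,9,13,13,14,16,25]

Per-enzyme occurrences:
  NpsIII (GTCAGGTT, off=6): starts [25, 39] → cuts [31, 45]
  IvoX (GCCCTA, off=2): starts [0, 81, 111, 130, 138, 147, 156] → cuts [2, 83, 113, 132, 140, 149, 158]
  MvoVI (CGTTAA, off=0): starts [15, 52, 59, 68, 75, 88, 119] → cuts [15, 52, 59, 68, 75, 88, 119]

Pooled cuts: [2, 15, 31, 45, 52, 59, 68, 75, 83, 88, 113, 119, 132, 140, 149, 158]

Fragments:
  [0,2): 2 bp
  [2,15): 13 bp
  [15,31): 16 bp
  [31,45): 14 bp
  [45,52): 7 bp
  [52,59): 7 bp
  [59,68): 9 bp
  [68,75): 7 bp
  [75,83): 8 bp
  [83,88): 5 bp
  [88,113): 25 bp
  [113,119): 6 bp
  [119,132): 13 bp
  [132,140): 8 bp
  [140,149): 9 bp
  [149,158): 9 bp
  [158,167): 9 bp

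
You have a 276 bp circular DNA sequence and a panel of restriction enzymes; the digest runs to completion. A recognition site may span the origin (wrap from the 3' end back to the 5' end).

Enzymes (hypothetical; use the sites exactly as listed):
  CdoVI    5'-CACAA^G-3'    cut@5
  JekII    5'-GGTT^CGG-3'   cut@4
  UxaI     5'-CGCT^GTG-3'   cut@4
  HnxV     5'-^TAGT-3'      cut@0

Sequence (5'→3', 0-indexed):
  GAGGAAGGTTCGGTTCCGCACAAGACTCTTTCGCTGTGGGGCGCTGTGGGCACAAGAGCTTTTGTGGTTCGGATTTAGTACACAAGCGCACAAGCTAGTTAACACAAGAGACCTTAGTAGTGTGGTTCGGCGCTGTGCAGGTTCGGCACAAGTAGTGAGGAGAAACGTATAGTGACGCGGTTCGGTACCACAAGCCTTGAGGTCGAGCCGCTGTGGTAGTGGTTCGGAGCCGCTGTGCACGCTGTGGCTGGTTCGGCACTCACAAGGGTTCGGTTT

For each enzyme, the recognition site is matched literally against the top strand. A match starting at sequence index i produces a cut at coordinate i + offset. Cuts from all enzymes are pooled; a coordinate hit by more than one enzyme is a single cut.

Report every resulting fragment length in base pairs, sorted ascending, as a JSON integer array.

[1,2,3,4,5,6,7,7,8,8,8,9,9,10,10,10,10,10,10,11,12,12,12,13,13,14,16,17,19]

Site scan:
  CdoVI CACAAG/5: at [18, 50, 80, 88, 102, 146, 188, 260] ⇒ [23, 55, 85, 93, 107, 151, 193, 265]
  JekII GGTTCGG/4: at [6, 65, 123, 139, 178, 220, 249, 266] ⇒ [10, 69, 127, 143, 182, 224, 253, 270]
  UxaI CGCTGTG/4: at [31, 41, 130, 208, 230, 239] ⇒ [35, 45, 134, 212, 234, 243]
  HnxV TAGT/0: at [75, 95, 114, 117, 152, 169, 216] ⇒ [75, 95, 114, 117, 152, 169, 216]

All cut coordinates (distinct, sorted): [10, 23, 35, 45, 55, 69, 75, 85, 93, 95, 107, 114, 117, 127, 134, 143, 151, 152, 169, 182, 193, 212, 216, 224, 234, 243, 253, 265, 270]

Fragments:
  10→23: 13 bp
  23→35: 12 bp
  35→45: 10 bp
  45→55: 10 bp
  55→69: 14 bp
  69→75: 6 bp
  75→85: 10 bp
  85→93: 8 bp
  93→95: 2 bp
  95→107: 12 bp
  107→114: 7 bp
  114→117: 3 bp
  117→127: 10 bp
  127→134: 7 bp
  134→143: 9 bp
  143→151: 8 bp
  151→152: 1 bp
  152→169: 17 bp
  169→182: 13 bp
  182→193: 11 bp
  193→212: 19 bp
  212→216: 4 bp
  216→224: 8 bp
  224→234: 10 bp
  234→243: 9 bp
  243→253: 10 bp
  253→265: 12 bp
  265→270: 5 bp
  270→10 (wrap): 276-270+10 = 16 bp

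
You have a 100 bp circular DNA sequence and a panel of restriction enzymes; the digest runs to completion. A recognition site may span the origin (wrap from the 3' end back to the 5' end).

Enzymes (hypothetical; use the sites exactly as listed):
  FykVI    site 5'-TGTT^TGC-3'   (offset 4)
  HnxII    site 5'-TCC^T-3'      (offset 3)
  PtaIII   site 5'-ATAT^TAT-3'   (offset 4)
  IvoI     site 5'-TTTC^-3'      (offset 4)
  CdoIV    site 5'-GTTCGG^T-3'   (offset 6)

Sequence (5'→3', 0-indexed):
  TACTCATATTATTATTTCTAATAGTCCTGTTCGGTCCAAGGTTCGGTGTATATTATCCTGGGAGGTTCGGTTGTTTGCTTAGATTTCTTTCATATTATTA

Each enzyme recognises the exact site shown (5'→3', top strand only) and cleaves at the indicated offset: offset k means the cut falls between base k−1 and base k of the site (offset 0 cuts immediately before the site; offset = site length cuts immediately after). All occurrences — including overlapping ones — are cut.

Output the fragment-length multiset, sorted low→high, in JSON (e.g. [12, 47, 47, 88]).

Site scan:
  FykVI (TGTTTGC, off=4): starts [71] → cuts [75]
  HnxII (TCCT, off=3): starts [24, 55] → cuts [27, 58]
  PtaIII (ATATTAT, off=4): starts [5, 49, 91] → cuts [9, 53, 95]
  IvoI (TTTC, off=4): starts [14, 83, 87] → cuts [18, 87, 91]
  CdoIV (GTTCGGT, off=6): starts [28, 40, 64] → cuts [34, 46, 70]

Pooled cuts: [9, 18, 27, 34, 46, 53, 58, 70, 75, 87, 91, 95]

Fragment lengths:
  9→18: 9 bp
  18→27: 9 bp
  27→34: 7 bp
  34→46: 12 bp
  46→53: 7 bp
  53→58: 5 bp
  58→70: 12 bp
  70→75: 5 bp
  75→87: 12 bp
  87→91: 4 bp
  91→95: 4 bp
  95→9 (wrap): 100-95+9 = 14 bp

[4,4,5,5,7,7,9,9,12,12,12,14]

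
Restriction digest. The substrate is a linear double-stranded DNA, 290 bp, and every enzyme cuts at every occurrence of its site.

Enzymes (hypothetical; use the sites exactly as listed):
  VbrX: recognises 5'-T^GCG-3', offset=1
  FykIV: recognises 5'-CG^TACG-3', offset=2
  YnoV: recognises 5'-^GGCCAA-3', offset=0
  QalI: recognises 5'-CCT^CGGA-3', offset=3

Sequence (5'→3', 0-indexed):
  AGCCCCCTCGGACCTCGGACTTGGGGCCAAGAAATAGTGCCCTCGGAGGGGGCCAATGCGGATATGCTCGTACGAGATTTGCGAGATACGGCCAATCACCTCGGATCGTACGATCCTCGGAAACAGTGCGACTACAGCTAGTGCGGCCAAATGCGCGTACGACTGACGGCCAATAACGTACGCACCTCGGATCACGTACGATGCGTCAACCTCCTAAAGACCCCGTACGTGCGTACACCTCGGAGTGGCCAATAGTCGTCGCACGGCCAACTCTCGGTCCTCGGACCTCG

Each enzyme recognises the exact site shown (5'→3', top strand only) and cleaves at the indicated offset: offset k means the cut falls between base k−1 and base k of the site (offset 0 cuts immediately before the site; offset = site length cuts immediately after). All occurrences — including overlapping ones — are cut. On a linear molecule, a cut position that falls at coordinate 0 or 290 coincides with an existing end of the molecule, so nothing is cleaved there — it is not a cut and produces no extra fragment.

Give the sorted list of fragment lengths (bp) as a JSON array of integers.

[2,5,5,6,6,7,7,7,7,8,8,9,9,9,9,9,9,10,10,10,10,11,12,13,15,17,18,19,23]

Per-enzyme occurrences:
  VbrX TGCG/1: at [56, 79, 126, 141, 151, 201, 229] ⇒ [57, 80, 127, 142, 152, 202, 230]
  FykIV CGTACG/2: at [68, 106, 155, 176, 194, 223] ⇒ [70, 108, 157, 178, 196, 225]
  YnoV GGCCAA/0: at [24, 50, 89, 144, 167, 246, 264] ⇒ [24, 50, 89, 144, 167, 246, 264]
  QalI CCTCGGA/3: at [5, 12, 40, 98, 114, 184, 237, 278] ⇒ [8, 15, 43, 101, 117, 187, 240, 281]

Pooled cuts: [8, 15, 24, 43, 50, 57, 70, 80, 89, 101, 108, 117, 127, 142, 144, 152, 157, 167, 178, 187, 196, 202, 225, 230, 240, 246, 264, 281]

Fragments:
  [0,8): 8 bp
  [8,15): 7 bp
  [15,24): 9 bp
  [24,43): 19 bp
  [43,50): 7 bp
  [50,57): 7 bp
  [57,70): 13 bp
  [70,80): 10 bp
  [80,89): 9 bp
  [89,101): 12 bp
  [101,108): 7 bp
  [108,117): 9 bp
  [117,127): 10 bp
  [127,142): 15 bp
  [142,144): 2 bp
  [144,152): 8 bp
  [152,157): 5 bp
  [157,167): 10 bp
  [167,178): 11 bp
  [178,187): 9 bp
  [187,196): 9 bp
  [196,202): 6 bp
  [202,225): 23 bp
  [225,230): 5 bp
  [230,240): 10 bp
  [240,246): 6 bp
  [246,264): 18 bp
  [264,281): 17 bp
  [281,290): 9 bp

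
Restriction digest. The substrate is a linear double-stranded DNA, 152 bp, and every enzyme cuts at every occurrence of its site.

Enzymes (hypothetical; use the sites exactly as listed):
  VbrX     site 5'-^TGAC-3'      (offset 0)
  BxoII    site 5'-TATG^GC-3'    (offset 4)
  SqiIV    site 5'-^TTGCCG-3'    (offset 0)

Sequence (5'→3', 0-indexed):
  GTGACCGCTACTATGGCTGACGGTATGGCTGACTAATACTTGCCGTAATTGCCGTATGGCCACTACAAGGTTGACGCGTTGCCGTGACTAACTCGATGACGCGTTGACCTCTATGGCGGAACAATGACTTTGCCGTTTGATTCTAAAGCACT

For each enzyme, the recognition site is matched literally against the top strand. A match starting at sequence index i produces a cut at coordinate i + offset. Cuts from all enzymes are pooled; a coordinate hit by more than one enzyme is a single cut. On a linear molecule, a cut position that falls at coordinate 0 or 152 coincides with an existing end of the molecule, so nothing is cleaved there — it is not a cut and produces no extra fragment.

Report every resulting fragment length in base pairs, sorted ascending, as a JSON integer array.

[1,2,2,5,6,7,8,9,9,10,10,10,11,12,13,14,23]

Site scan:
  VbrX TGAC/0: at [1, 17, 29, 71, 84, 96, 104, 124] ⇒ [1, 17, 29, 71, 84, 96, 104, 124]
  BxoII TATGGC/4: at [11, 23, 54, 111] ⇒ [15, 27, 58, 115]
  SqiIV TTGCCG/0: at [39, 48, 78, 129] ⇒ [39, 48, 78, 129]

All cut coordinates (distinct, sorted): [1, 15, 17, 27, 29, 39, 48, 58, 71, 78, 84, 96, 104, 115, 124, 129]

Fragments:
  [0,1): 1 bp
  [1,15): 14 bp
  [15,17): 2 bp
  [17,27): 10 bp
  [27,29): 2 bp
  [29,39): 10 bp
  [39,48): 9 bp
  [48,58): 10 bp
  [58,71): 13 bp
  [71,78): 7 bp
  [78,84): 6 bp
  [84,96): 12 bp
  [96,104): 8 bp
  [104,115): 11 bp
  [115,124): 9 bp
  [124,129): 5 bp
  [129,152): 23 bp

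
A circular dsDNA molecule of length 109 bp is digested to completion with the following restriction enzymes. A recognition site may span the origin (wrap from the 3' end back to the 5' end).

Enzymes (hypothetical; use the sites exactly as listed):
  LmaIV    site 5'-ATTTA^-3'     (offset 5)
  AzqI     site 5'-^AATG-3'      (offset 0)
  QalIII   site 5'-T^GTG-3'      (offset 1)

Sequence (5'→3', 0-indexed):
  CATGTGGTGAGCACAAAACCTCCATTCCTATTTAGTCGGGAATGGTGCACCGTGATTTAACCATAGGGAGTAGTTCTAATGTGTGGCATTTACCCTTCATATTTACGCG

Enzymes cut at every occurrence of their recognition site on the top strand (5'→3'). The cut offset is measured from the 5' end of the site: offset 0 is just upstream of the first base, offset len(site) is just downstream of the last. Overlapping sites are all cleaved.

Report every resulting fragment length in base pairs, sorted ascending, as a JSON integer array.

Per-enzyme occurrences:
  LmaIV ATTTA/5: at [29, 54, 87, 100] ⇒ [34, 59, 92, 105]
  AzqI AATG/0: at [40, 77] ⇒ [40, 77]
  QalIII TGTG/1: at [2, 79, 81] ⇒ [3, 80, 82]

Pooled cuts: [3, 34, 40, 59, 77, 80, 82, 92, 105]

Fragments:
  3→34: 31 bp
  34→40: 6 bp
  40→59: 19 bp
  59→77: 18 bp
  77→80: 3 bp
  80→82: 2 bp
  82→92: 10 bp
  92→105: 13 bp
  105→3 (wrap): 109-105+3 = 7 bp

[2,3,6,7,10,13,18,19,31]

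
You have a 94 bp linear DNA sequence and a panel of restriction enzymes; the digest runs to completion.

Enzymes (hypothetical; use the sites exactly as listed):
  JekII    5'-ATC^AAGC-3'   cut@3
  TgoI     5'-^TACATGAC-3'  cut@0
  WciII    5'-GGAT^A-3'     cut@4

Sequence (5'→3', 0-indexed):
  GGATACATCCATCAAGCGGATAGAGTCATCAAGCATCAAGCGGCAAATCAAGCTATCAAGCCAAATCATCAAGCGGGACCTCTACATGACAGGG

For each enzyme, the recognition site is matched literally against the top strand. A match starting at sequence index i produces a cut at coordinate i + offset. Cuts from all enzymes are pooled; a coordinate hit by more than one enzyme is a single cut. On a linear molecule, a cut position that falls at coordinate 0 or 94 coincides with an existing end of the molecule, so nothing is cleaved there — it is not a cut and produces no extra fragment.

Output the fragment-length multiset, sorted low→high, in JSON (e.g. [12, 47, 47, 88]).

Site scan:
  JekII ATCAAGC/3: at [10, 27, 34, 46, 54, 67] ⇒ [13, 30, 37, 49, 57, 70]
  TgoI TACATGAC/0: at [82] ⇒ [82]
  WciII GGATA/4: at [0, 17] ⇒ [4, 21]

Pooled cuts: [4, 13, 21, 30, 37, 49, 57, 70, 82]

Fragment lengths:
  [0,4): 4 bp
  [4,13): 9 bp
  [13,21): 8 bp
  [21,30): 9 bp
  [30,37): 7 bp
  [37,49): 12 bp
  [49,57): 8 bp
  [57,70): 13 bp
  [70,82): 12 bp
  [82,94): 12 bp

[4,7,8,8,9,9,12,12,12,13]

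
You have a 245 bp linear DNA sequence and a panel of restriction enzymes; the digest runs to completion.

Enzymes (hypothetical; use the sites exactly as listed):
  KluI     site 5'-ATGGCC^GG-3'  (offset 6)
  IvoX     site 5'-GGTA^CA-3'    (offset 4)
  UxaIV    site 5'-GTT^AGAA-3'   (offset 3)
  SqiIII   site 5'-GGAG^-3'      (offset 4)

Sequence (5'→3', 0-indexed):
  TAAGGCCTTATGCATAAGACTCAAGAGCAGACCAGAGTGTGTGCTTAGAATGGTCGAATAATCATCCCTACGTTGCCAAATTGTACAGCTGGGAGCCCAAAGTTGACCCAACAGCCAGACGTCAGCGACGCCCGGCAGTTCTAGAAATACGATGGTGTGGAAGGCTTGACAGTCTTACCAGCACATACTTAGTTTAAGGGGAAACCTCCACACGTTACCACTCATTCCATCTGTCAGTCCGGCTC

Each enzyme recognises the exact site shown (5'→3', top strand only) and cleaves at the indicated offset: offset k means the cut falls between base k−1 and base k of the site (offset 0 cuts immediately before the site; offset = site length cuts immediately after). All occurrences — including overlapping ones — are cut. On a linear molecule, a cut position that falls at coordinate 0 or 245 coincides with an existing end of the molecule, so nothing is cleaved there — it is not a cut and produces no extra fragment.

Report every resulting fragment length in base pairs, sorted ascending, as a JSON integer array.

[95,150]

Site scan:
  KluI (ATGGCCGG, off=6): no sites
  IvoX (GGTACA, off=4): no sites
  UxaIV (GTTAGAA, off=3): no sites
  SqiIII (GGAG, off=4): starts [91] → cuts [95]

Pooled cuts: [95]

Fragment lengths:
  [0,95): 95 bp
  [95,245): 150 bp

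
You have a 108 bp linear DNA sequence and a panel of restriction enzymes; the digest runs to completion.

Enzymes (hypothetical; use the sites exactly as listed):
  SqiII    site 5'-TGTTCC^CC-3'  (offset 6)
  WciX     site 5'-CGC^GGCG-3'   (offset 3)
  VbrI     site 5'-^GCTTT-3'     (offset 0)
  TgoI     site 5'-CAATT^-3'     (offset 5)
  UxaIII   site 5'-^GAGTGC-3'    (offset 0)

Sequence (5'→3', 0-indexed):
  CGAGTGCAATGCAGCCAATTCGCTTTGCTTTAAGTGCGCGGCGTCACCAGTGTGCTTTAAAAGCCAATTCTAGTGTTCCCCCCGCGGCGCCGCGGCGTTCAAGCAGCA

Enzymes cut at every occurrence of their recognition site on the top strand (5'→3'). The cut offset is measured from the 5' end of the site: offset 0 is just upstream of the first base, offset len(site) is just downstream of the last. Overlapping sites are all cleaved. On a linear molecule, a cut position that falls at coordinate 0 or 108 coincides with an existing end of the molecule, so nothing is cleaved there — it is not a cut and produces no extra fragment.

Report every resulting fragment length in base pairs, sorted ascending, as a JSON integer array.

[1,1,5,6,8,10,13,14,15,16,19]

Site scan:
  SqiII (TGTTCCCC, off=6): starts [73] → cuts [79]
  WciX (CGCGGCG, off=3): starts [36, 82, 90] → cuts [39, 85, 93]
  VbrI (GCTTT, off=0): starts [21, 26, 53] → cuts [21, 26, 53]
  TgoI (CAATT, off=5): starts [15, 64] → cuts [20, 69]
  UxaIII (GAGTGC, off=0): starts [1] → cuts [1]

All cut coordinates (distinct, sorted): [1, 20, 21, 26, 39, 53, 69, 79, 85, 93]

Fragment lengths:
  [0,1): 1 bp
  [1,20): 19 bp
  [20,21): 1 bp
  [21,26): 5 bp
  [26,39): 13 bp
  [39,53): 14 bp
  [53,69): 16 bp
  [69,79): 10 bp
  [79,85): 6 bp
  [85,93): 8 bp
  [93,108): 15 bp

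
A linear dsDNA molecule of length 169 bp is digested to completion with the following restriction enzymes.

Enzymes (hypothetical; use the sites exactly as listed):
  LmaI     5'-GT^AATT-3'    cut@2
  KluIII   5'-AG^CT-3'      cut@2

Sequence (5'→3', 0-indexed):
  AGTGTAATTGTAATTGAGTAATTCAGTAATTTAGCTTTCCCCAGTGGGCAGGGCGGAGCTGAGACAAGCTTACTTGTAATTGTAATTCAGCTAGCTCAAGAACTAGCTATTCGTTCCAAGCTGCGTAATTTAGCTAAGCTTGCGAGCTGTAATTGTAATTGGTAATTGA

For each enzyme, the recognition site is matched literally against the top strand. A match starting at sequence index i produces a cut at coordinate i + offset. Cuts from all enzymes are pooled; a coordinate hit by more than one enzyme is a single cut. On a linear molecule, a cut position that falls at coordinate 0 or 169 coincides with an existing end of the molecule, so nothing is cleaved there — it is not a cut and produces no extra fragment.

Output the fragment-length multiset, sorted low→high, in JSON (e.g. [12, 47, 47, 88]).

[4,4,5,5,6,6,6,6,6,7,7,7,7,8,8,8,9,10,12,14,24]

Per-enzyme occurrences:
  LmaI GTAATT/2: at [3, 9, 17, 25, 75, 81, 124, 148, 154, 161] ⇒ [5, 11, 19, 27, 77, 83, 126, 150, 156, 163]
  KluIII AGCT/2: at [32, 56, 66, 88, 92, 104, 118, 131, 136, 144] ⇒ [34, 58, 68, 90, 94, 106, 120, 133, 138, 146]

Pooled cuts: [5, 11, 19, 27, 34, 58, 68, 77, 83, 90, 94, 106, 120, 126, 133, 138, 146, 150, 156, 163]

Fragment lengths:
  [0,5): 5 bp
  [5,11): 6 bp
  [11,19): 8 bp
  [19,27): 8 bp
  [27,34): 7 bp
  [34,58): 24 bp
  [58,68): 10 bp
  [68,77): 9 bp
  [77,83): 6 bp
  [83,90): 7 bp
  [90,94): 4 bp
  [94,106): 12 bp
  [106,120): 14 bp
  [120,126): 6 bp
  [126,133): 7 bp
  [133,138): 5 bp
  [138,146): 8 bp
  [146,150): 4 bp
  [150,156): 6 bp
  [156,163): 7 bp
  [163,169): 6 bp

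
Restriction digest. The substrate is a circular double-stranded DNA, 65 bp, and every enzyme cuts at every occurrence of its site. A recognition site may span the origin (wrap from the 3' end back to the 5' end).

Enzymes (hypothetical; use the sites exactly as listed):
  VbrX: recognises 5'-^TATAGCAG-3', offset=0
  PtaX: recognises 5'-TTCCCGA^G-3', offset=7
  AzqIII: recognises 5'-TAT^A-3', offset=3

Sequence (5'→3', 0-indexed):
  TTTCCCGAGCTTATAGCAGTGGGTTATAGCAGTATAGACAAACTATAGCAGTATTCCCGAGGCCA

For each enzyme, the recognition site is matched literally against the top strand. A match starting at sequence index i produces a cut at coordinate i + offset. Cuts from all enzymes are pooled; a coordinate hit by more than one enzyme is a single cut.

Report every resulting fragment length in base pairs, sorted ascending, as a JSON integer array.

[3,3,3,3,8,8,10,13,14]

Site scan:
  VbrX TATAGCAG/0: at [11, 24, 43] ⇒ [11, 24, 43]
  PtaX TTCCCGAG/7: at [1, 53] ⇒ [8, 60]
  AzqIII TATA/3: at [11, 24, 32, 43] ⇒ [14, 27, 35, 46]

All cut coordinates (distinct, sorted): [8, 11, 14, 24, 27, 35, 43, 46, 60]

Fragment lengths:
  8→11: 3 bp
  11→14: 3 bp
  14→24: 10 bp
  24→27: 3 bp
  27→35: 8 bp
  35→43: 8 bp
  43→46: 3 bp
  46→60: 14 bp
  60→8 (wrap): 65-60+8 = 13 bp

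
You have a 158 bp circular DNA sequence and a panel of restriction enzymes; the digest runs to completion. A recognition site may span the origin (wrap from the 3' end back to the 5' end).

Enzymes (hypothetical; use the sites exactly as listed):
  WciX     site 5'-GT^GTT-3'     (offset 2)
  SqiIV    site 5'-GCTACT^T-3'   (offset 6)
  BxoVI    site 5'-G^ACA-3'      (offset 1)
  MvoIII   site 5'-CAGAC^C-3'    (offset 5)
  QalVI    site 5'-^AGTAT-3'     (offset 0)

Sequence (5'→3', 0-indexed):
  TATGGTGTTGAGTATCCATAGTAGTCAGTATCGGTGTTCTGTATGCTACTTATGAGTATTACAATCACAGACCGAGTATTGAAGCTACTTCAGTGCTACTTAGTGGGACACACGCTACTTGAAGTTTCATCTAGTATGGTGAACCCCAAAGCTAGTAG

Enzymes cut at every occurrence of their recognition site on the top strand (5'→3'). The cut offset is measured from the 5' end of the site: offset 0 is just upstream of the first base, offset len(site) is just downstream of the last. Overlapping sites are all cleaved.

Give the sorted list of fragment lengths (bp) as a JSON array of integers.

Scan for sites:
  WciX (GTGTT, off=2): starts [4, 33] → cuts [6, 35]
  SqiIV (GCTACTT, off=6): starts [44, 83, 94, 113] → cuts [50, 89, 100, 119]
  BxoVI (GACA, off=1): starts [106] → cuts [107]
  MvoIII (CAGACC, off=5): starts [67] → cuts [72]
  QalVI (AGTAT, off=0): starts [10, 26, 54, 74, 132, 156] → cuts [10, 26, 54, 74, 132, 156]

Pooled cuts: [6, 10, 26, 35, 50, 54, 72, 74, 89, 100, 107, 119, 132, 156]

Fragment lengths:
  6→10: 4 bp
  10→26: 16 bp
  26→35: 9 bp
  35→50: 15 bp
  50→54: 4 bp
  54→72: 18 bp
  72→74: 2 bp
  74→89: 15 bp
  89→100: 11 bp
  100→107: 7 bp
  107→119: 12 bp
  119→132: 13 bp
  132→156: 24 bp
  156→6 (wrap): 158-156+6 = 8 bp

[2,4,4,7,8,9,11,12,13,15,15,16,18,24]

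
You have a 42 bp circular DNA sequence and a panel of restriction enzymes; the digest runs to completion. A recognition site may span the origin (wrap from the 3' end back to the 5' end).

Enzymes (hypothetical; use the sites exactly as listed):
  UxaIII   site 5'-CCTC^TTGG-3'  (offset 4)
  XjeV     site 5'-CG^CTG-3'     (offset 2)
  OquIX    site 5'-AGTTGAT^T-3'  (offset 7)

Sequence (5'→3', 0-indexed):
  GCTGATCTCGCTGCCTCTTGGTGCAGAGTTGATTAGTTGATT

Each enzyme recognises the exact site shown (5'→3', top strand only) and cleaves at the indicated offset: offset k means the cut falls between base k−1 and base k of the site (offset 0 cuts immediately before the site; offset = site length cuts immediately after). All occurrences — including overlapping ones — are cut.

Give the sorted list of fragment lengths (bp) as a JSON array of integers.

Per-enzyme occurrences:
  UxaIII (CCTCTTGG, off=4): starts [13] → cuts [17]
  XjeV (CGCTG, off=2): starts [8] → cuts [10]
  OquIX (AGTTGATT, off=7): starts [26, 34] → cuts [33, 41]

Pooled cuts: [10, 17, 33, 41]

Fragment lengths:
  10→17: 7 bp
  17→33: 16 bp
  33→41: 8 bp
  41→10 (wrap): 42-41+10 = 11 bp

[7,8,11,16]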